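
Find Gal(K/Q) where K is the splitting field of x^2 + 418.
Gal(K/Q) = Z/2Z (cyclic of order 2)

x^2 + 418 is irreducible over Q since -418 is not a rational square. The splitting field Q(sqrt(-418)) has degree 2 over Q, and its unique nontrivial automorphism is sqrt(-418) ↦ -sqrt(-418). Hence Gal(Q(sqrt(-418))/Q) = Z/2Z.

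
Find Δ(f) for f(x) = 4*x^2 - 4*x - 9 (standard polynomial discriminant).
Δ = 160

For a quadratic a x^2 + b x + c the discriminant is Δ = b^2 - 4ac = (-4)^2 - 4*(4)*(-9) = 16 - (-144) = 160.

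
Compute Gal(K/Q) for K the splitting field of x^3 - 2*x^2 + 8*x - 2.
Gal(K/Q) = S_3 (symmetric group of order 6)

Compute the discriminant of x^3 + (-2)*x^2 + (8)*x + (-2): Δ = -1388. Since Δ is not a rational square, the Galois group is not contained in A_3; it must be the full S_3 (irreducibility of the cubic rules out anything smaller).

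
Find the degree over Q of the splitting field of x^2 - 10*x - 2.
[K:Q] = 2

The discriminant of x^2 + (-10)*x + (-2) is b^2 - 4c = 100 - (-8) = 108. Since 108 is not a perfect square in Q, the polynomial is irreducible over Q. Its two roots generate a degree-2 extension, so [K:Q] = 2.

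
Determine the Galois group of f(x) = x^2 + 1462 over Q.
Gal(K/Q) = Z/2Z (cyclic of order 2)

x^2 + 1462 is irreducible over Q since -1462 is not a rational square. The splitting field Q(sqrt(-1462)) has degree 2 over Q, and its unique nontrivial automorphism is sqrt(-1462) ↦ -sqrt(-1462). Hence Gal(Q(sqrt(-1462))/Q) = Z/2Z.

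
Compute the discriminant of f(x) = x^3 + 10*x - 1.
Δ = -4027

For a depressed cubic x^3 + p x + q the discriminant is Δ = -4 p^3 - 27 q^2 = -4*(10)^3 - 27*(-1)^2 = -4000 - 27 = -4027.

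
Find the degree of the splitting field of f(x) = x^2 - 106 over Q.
[K:Q] = 2

The polynomial x^2 - 106 is irreducible over Q since 106 is not a perfect square. Its splitting field is Q(sqrt(106)), which has degree 2 over Q.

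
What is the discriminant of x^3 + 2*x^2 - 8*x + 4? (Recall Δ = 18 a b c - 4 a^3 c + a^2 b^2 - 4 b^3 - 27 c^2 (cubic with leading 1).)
Δ = 592

For x^3 + a x^2 + b x + c the discriminant is Δ = 18 a b c - 4 a^3 c + a^2 b^2 - 4 b^3 - 27 c^2.
Plug a = 2, b = -8, c = 4:
  18*(2)*(-8)*(4) - 4*(2)^3*(4) + (2)^2*(-8)^2 - 4*(-8)^3 - 27*(4)^2
  = -1152 + (-128) + 256 + (2048) + (-432)
  = 592.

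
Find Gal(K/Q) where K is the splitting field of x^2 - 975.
Gal(K/Q) = Z/2Z (cyclic of order 2)

x^2 - 975 is irreducible over Q since 975 is not a rational square. The splitting field Q(sqrt(975)) has degree 2 over Q, and its unique nontrivial automorphism is sqrt(975) ↦ -sqrt(975). Hence Gal(Q(sqrt(975))/Q) = Z/2Z.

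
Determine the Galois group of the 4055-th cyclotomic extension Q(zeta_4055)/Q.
|Gal(Q(zeta_4055)/Q)| = phi(4055) = 3240; group ≅ (Z/4055Z)^* ≅ Z/4Z × Z/810Z

The n-th cyclotomic polynomial Φ_4055(x) is the minimal polynomial of zeta_4055 over Q and has degree phi(4055) = 3240. So Q(zeta_4055) is a degree-3240 Galois extension with Galois group (Z/4055Z)^*. By CRT, (Z/4055Z)^* ≅ (Z/5Z)^* × (Z/811Z)^*. Each prime-power unit group is (Z/5Z)^* ≅ Z/4Z; (Z/811Z)^* ≅ Z/810Z. Hence Gal(Q(zeta_4055)/Q) ≅ Z/4Z × Z/810Z.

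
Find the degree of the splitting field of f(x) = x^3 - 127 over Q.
[K:Q] = 6

x^3 - 127 has one real root r = 127^(1/3) and two complex roots r*zeta_3, r*zeta_3^2 where zeta_3 = e^(2*pi*i/3). The splitting field is Q(r, zeta_3). [Q(r):Q] = 3 and [Q(zeta_3):Q] = 2 with gcd = 1, so [Q(r, zeta_3):Q] = 3 * 2 = 6.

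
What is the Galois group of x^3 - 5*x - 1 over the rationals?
Gal(K/Q) = S_3 (symmetric group of order 6)

Compute the discriminant of x^3 + (0)*x^2 + (-5)*x + (-1): Δ = 473. Since Δ is not a rational square, the Galois group is not contained in A_3; it must be the full S_3 (irreducibility of the cubic rules out anything smaller).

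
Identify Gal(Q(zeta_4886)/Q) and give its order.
|Gal(Q(zeta_4886)/Q)| = phi(4886) = 2088; group ≅ (Z/4886Z)^* ≅ Z/6Z × Z/348Z

The n-th cyclotomic polynomial Φ_4886(x) is the minimal polynomial of zeta_4886 over Q and has degree phi(4886) = 2088. So Q(zeta_4886) is a degree-2088 Galois extension with Galois group (Z/4886Z)^*. By CRT, (Z/4886Z)^* ≅ (Z/2Z)^* × (Z/7Z)^* × (Z/349Z)^*. Each prime-power unit group is (Z/2Z)^* ≅ trivial group (order 1); (Z/7Z)^* ≅ Z/6Z; (Z/349Z)^* ≅ Z/348Z. Hence Gal(Q(zeta_4886)/Q) ≅ Z/6Z × Z/348Z.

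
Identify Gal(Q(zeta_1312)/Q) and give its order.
|Gal(Q(zeta_1312)/Q)| = phi(1312) = 640; group ≅ (Z/1312Z)^* ≅ Z/2Z × Z/8Z × Z/40Z

The n-th cyclotomic polynomial Φ_1312(x) is the minimal polynomial of zeta_1312 over Q and has degree phi(1312) = 640. So Q(zeta_1312) is a degree-640 Galois extension with Galois group (Z/1312Z)^*. By CRT, (Z/1312Z)^* ≅ (Z/32Z)^* × (Z/41Z)^*. Each prime-power unit group is (Z/32Z)^* ≅ Z/2Z × Z/8Z; (Z/41Z)^* ≅ Z/40Z. Hence Gal(Q(zeta_1312)/Q) ≅ Z/2Z × Z/8Z × Z/40Z.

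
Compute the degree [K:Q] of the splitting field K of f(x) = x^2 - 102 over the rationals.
[K:Q] = 2

The polynomial x^2 - 102 is irreducible over Q since 102 is not a perfect square. Its splitting field is Q(sqrt(102)), which has degree 2 over Q.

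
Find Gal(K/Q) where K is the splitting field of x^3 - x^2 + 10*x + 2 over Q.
Gal(K/Q) = S_3 (symmetric group of order 6)

Compute the discriminant of x^3 + (-1)*x^2 + (10)*x + (2): Δ = -4360. Since Δ is not a rational square, the Galois group is not contained in A_3; it must be the full S_3 (irreducibility of the cubic rules out anything smaller).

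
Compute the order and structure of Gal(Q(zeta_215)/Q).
|Gal(Q(zeta_215)/Q)| = phi(215) = 168; group ≅ (Z/215Z)^* ≅ Z/4Z × Z/42Z

The n-th cyclotomic polynomial Φ_215(x) is the minimal polynomial of zeta_215 over Q and has degree phi(215) = 168. So Q(zeta_215) is a degree-168 Galois extension with Galois group (Z/215Z)^*. By CRT, (Z/215Z)^* ≅ (Z/5Z)^* × (Z/43Z)^*. Each prime-power unit group is (Z/5Z)^* ≅ Z/4Z; (Z/43Z)^* ≅ Z/42Z. Hence Gal(Q(zeta_215)/Q) ≅ Z/4Z × Z/42Z.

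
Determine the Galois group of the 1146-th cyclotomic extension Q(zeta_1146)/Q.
|Gal(Q(zeta_1146)/Q)| = phi(1146) = 380; group ≅ (Z/1146Z)^* ≅ Z/2Z × Z/190Z

The n-th cyclotomic polynomial Φ_1146(x) is the minimal polynomial of zeta_1146 over Q and has degree phi(1146) = 380. So Q(zeta_1146) is a degree-380 Galois extension with Galois group (Z/1146Z)^*. By CRT, (Z/1146Z)^* ≅ (Z/2Z)^* × (Z/3Z)^* × (Z/191Z)^*. Each prime-power unit group is (Z/2Z)^* ≅ trivial group (order 1); (Z/3Z)^* ≅ Z/2Z; (Z/191Z)^* ≅ Z/190Z. Hence Gal(Q(zeta_1146)/Q) ≅ Z/2Z × Z/190Z.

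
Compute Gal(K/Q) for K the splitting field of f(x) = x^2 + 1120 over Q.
Gal(K/Q) = Z/2Z (cyclic of order 2)

x^2 + 1120 is irreducible over Q since -1120 is not a rational square. The splitting field Q(sqrt(-1120)) has degree 2 over Q, and its unique nontrivial automorphism is sqrt(-1120) ↦ -sqrt(-1120). Hence Gal(Q(sqrt(-1120))/Q) = Z/2Z.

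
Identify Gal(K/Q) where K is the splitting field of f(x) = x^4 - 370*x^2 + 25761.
Gal(K/Q) = V_4 (Klein four-group, Z/2Z × Z/2Z)

f factors as (x^2 - 93)(x^2 - 277), so the splitting field is K = Q(sqrt(93), sqrt(277)). The elements 93, 277, 25761 are all non-squares in Q, so sqrt(93) and sqrt(277) generate independent quadratic extensions. Thus [K:Q] = 4 and Gal(K/Q) is generated by the two order-2 automorphisms sqrt(93) ↦ -sqrt(93) and sqrt(277) ↦ -sqrt(277), giving V_4.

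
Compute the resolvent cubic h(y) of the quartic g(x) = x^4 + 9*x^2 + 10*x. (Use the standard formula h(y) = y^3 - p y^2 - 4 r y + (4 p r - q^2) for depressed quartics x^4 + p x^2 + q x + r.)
h(y) = y^3 - 9*y^2 - 100

Identify coefficients: p = 9, q = 10, r = 0.
Plug into h(y) = y^3 - p y^2 - 4 r y + (4 p r - q^2):
  h(y) = y^3 - (9) y^2 - 4*(0) y + (4*(9)*(0) - (10)^2)
       = y^3 + (-9) y^2 + (0) y + (-100).
Simplifying: h(y) = y^3 - 9*y^2 - 100.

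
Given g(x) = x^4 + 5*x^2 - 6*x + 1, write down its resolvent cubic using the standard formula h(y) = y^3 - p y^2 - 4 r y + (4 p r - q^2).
h(y) = y^3 - 5*y^2 - 4*y - 16

Identify coefficients: p = 5, q = -6, r = 1.
Plug into h(y) = y^3 - p y^2 - 4 r y + (4 p r - q^2):
  h(y) = y^3 - (5) y^2 - 4*(1) y + (4*(5)*(1) - (-6)^2)
       = y^3 + (-5) y^2 + (-4) y + (-16).
Simplifying: h(y) = y^3 - 5*y^2 - 4*y - 16.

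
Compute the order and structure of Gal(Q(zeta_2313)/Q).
|Gal(Q(zeta_2313)/Q)| = phi(2313) = 1536; group ≅ (Z/2313Z)^* ≅ Z/6Z × Z/256Z

The n-th cyclotomic polynomial Φ_2313(x) is the minimal polynomial of zeta_2313 over Q and has degree phi(2313) = 1536. So Q(zeta_2313) is a degree-1536 Galois extension with Galois group (Z/2313Z)^*. By CRT, (Z/2313Z)^* ≅ (Z/9Z)^* × (Z/257Z)^*. Each prime-power unit group is (Z/9Z)^* ≅ Z/6Z; (Z/257Z)^* ≅ Z/256Z. Hence Gal(Q(zeta_2313)/Q) ≅ Z/6Z × Z/256Z.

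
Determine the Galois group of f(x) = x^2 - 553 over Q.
Gal(K/Q) = Z/2Z (cyclic of order 2)

x^2 - 553 is irreducible over Q since 553 is not a rational square. The splitting field Q(sqrt(553)) has degree 2 over Q, and its unique nontrivial automorphism is sqrt(553) ↦ -sqrt(553). Hence Gal(Q(sqrt(553))/Q) = Z/2Z.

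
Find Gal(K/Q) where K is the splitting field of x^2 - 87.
Gal(K/Q) = Z/2Z (cyclic of order 2)

x^2 - 87 is irreducible over Q since 87 is not a rational square. The splitting field Q(sqrt(87)) has degree 2 over Q, and its unique nontrivial automorphism is sqrt(87) ↦ -sqrt(87). Hence Gal(Q(sqrt(87))/Q) = Z/2Z.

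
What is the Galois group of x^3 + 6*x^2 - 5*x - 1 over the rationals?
Gal(K/Q) = S_3 (symmetric group of order 6)

Compute the discriminant of x^3 + (6)*x^2 + (-5)*x + (-1): Δ = 2777. Since Δ is not a rational square, the Galois group is not contained in A_3; it must be the full S_3 (irreducibility of the cubic rules out anything smaller).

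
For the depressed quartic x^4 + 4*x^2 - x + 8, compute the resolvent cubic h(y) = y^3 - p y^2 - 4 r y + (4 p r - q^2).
h(y) = y^3 - 4*y^2 - 32*y + 127

Identify coefficients: p = 4, q = -1, r = 8.
Plug into h(y) = y^3 - p y^2 - 4 r y + (4 p r - q^2):
  h(y) = y^3 - (4) y^2 - 4*(8) y + (4*(4)*(8) - (-1)^2)
       = y^3 + (-4) y^2 + (-32) y + (127).
Simplifying: h(y) = y^3 - 4*y^2 - 32*y + 127.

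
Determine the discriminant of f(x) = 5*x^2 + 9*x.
Δ = 81

For a quadratic a x^2 + b x + c the discriminant is Δ = b^2 - 4ac = (9)^2 - 4*(5)*(0) = 81 - (0) = 81.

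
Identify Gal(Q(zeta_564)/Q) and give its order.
|Gal(Q(zeta_564)/Q)| = phi(564) = 184; group ≅ (Z/564Z)^* ≅ Z/2Z × Z/2Z × Z/46Z

The n-th cyclotomic polynomial Φ_564(x) is the minimal polynomial of zeta_564 over Q and has degree phi(564) = 184. So Q(zeta_564) is a degree-184 Galois extension with Galois group (Z/564Z)^*. By CRT, (Z/564Z)^* ≅ (Z/4Z)^* × (Z/3Z)^* × (Z/47Z)^*. Each prime-power unit group is (Z/4Z)^* ≅ Z/2Z; (Z/3Z)^* ≅ Z/2Z; (Z/47Z)^* ≅ Z/46Z. Hence Gal(Q(zeta_564)/Q) ≅ Z/2Z × Z/2Z × Z/46Z.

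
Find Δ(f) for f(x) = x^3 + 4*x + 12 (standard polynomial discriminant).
Δ = -4144

For a depressed cubic x^3 + p x + q the discriminant is Δ = -4 p^3 - 27 q^2 = -4*(4)^3 - 27*(12)^2 = -256 - 3888 = -4144.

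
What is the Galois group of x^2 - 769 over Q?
Gal(K/Q) = Z/2Z (cyclic of order 2)

x^2 - 769 is irreducible over Q since 769 is not a rational square. The splitting field Q(sqrt(769)) has degree 2 over Q, and its unique nontrivial automorphism is sqrt(769) ↦ -sqrt(769). Hence Gal(Q(sqrt(769))/Q) = Z/2Z.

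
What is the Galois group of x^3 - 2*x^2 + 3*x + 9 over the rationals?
Gal(K/Q) = S_3 (symmetric group of order 6)

Compute the discriminant of x^3 + (-2)*x^2 + (3)*x + (9): Δ = -2943. Since Δ is not a rational square, the Galois group is not contained in A_3; it must be the full S_3 (irreducibility of the cubic rules out anything smaller).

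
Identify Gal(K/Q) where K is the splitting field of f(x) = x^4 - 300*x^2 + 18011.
Gal(K/Q) = V_4 (Klein four-group, Z/2Z × Z/2Z)

f factors as (x^2 - 217)(x^2 - 83), so the splitting field is K = Q(sqrt(217), sqrt(83)). The elements 217, 83, 18011 are all non-squares in Q, so sqrt(217) and sqrt(83) generate independent quadratic extensions. Thus [K:Q] = 4 and Gal(K/Q) is generated by the two order-2 automorphisms sqrt(217) ↦ -sqrt(217) and sqrt(83) ↦ -sqrt(83), giving V_4.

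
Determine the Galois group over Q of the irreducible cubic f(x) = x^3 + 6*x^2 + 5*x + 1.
Gal(K/Q) = A_3 (cyclic of order 3)

Compute the discriminant of x^3 + (6)*x^2 + (5)*x + (1): Δ = 49. Since Δ is a perfect square (Δ = 7^2), the Galois group is contained in A_3. Irreducibility forces the group to be transitive on three roots, so Gal = A_3.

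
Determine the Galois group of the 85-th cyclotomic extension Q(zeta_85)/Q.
|Gal(Q(zeta_85)/Q)| = phi(85) = 64; group ≅ (Z/85Z)^* ≅ Z/4Z × Z/16Z

The n-th cyclotomic polynomial Φ_85(x) is the minimal polynomial of zeta_85 over Q and has degree phi(85) = 64. So Q(zeta_85) is a degree-64 Galois extension with Galois group (Z/85Z)^*. By CRT, (Z/85Z)^* ≅ (Z/5Z)^* × (Z/17Z)^*. Each prime-power unit group is (Z/5Z)^* ≅ Z/4Z; (Z/17Z)^* ≅ Z/16Z. Hence Gal(Q(zeta_85)/Q) ≅ Z/4Z × Z/16Z.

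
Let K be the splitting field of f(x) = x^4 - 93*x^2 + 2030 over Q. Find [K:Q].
[K:Q] = 4

f factors as (x^2 - 35)(x^2 - 58); the splitting field is K = Q(sqrt(35), sqrt(58)). Since 35, 58, and 2030 are all non-squares in Q, the three subfields Q(sqrt(35)), Q(sqrt(58)), Q(sqrt(2030)) are distinct degree-2 extensions, so [K:Q] = 4 (Klein four Galois group).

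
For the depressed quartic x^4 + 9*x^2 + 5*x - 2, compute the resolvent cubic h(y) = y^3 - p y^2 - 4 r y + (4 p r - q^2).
h(y) = y^3 - 9*y^2 + 8*y - 97

Identify coefficients: p = 9, q = 5, r = -2.
Plug into h(y) = y^3 - p y^2 - 4 r y + (4 p r - q^2):
  h(y) = y^3 - (9) y^2 - 4*(-2) y + (4*(9)*(-2) - (5)^2)
       = y^3 + (-9) y^2 + (8) y + (-97).
Simplifying: h(y) = y^3 - 9*y^2 + 8*y - 97.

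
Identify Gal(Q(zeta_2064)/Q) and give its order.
|Gal(Q(zeta_2064)/Q)| = phi(2064) = 672; group ≅ (Z/2064Z)^* ≅ Z/2Z × Z/2Z × Z/4Z × Z/42Z

The n-th cyclotomic polynomial Φ_2064(x) is the minimal polynomial of zeta_2064 over Q and has degree phi(2064) = 672. So Q(zeta_2064) is a degree-672 Galois extension with Galois group (Z/2064Z)^*. By CRT, (Z/2064Z)^* ≅ (Z/16Z)^* × (Z/3Z)^* × (Z/43Z)^*. Each prime-power unit group is (Z/16Z)^* ≅ Z/2Z × Z/4Z; (Z/3Z)^* ≅ Z/2Z; (Z/43Z)^* ≅ Z/42Z. Hence Gal(Q(zeta_2064)/Q) ≅ Z/2Z × Z/2Z × Z/4Z × Z/42Z.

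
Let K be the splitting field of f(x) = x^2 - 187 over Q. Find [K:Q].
[K:Q] = 2

The polynomial x^2 - 187 is irreducible over Q since 187 is not a perfect square. Its splitting field is Q(sqrt(187)), which has degree 2 over Q.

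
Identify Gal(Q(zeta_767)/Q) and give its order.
|Gal(Q(zeta_767)/Q)| = phi(767) = 696; group ≅ (Z/767Z)^* ≅ Z/12Z × Z/58Z

The n-th cyclotomic polynomial Φ_767(x) is the minimal polynomial of zeta_767 over Q and has degree phi(767) = 696. So Q(zeta_767) is a degree-696 Galois extension with Galois group (Z/767Z)^*. By CRT, (Z/767Z)^* ≅ (Z/13Z)^* × (Z/59Z)^*. Each prime-power unit group is (Z/13Z)^* ≅ Z/12Z; (Z/59Z)^* ≅ Z/58Z. Hence Gal(Q(zeta_767)/Q) ≅ Z/12Z × Z/58Z.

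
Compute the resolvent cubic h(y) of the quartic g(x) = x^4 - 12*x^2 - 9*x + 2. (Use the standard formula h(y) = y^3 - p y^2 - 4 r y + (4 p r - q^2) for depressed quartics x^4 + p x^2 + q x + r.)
h(y) = y^3 + 12*y^2 - 8*y - 177

Identify coefficients: p = -12, q = -9, r = 2.
Plug into h(y) = y^3 - p y^2 - 4 r y + (4 p r - q^2):
  h(y) = y^3 - (-12) y^2 - 4*(2) y + (4*(-12)*(2) - (-9)^2)
       = y^3 + (12) y^2 + (-8) y + (-177).
Simplifying: h(y) = y^3 + 12*y^2 - 8*y - 177.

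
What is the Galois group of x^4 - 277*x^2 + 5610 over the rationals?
Gal(K/Q) = V_4 (Klein four-group, Z/2Z × Z/2Z)

f factors as (x^2 - 22)(x^2 - 255), so the splitting field is K = Q(sqrt(22), sqrt(255)). The elements 22, 255, 5610 are all non-squares in Q, so sqrt(22) and sqrt(255) generate independent quadratic extensions. Thus [K:Q] = 4 and Gal(K/Q) is generated by the two order-2 automorphisms sqrt(22) ↦ -sqrt(22) and sqrt(255) ↦ -sqrt(255), giving V_4.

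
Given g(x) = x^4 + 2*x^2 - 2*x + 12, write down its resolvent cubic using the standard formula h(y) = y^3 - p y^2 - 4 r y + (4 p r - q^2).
h(y) = y^3 - 2*y^2 - 48*y + 92

Identify coefficients: p = 2, q = -2, r = 12.
Plug into h(y) = y^3 - p y^2 - 4 r y + (4 p r - q^2):
  h(y) = y^3 - (2) y^2 - 4*(12) y + (4*(2)*(12) - (-2)^2)
       = y^3 + (-2) y^2 + (-48) y + (92).
Simplifying: h(y) = y^3 - 2*y^2 - 48*y + 92.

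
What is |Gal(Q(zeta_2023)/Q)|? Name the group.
|Gal(Q(zeta_2023)/Q)| = phi(2023) = 1632; group ≅ (Z/2023Z)^* ≅ Z/6Z × Z/272Z

The n-th cyclotomic polynomial Φ_2023(x) is the minimal polynomial of zeta_2023 over Q and has degree phi(2023) = 1632. So Q(zeta_2023) is a degree-1632 Galois extension with Galois group (Z/2023Z)^*. By CRT, (Z/2023Z)^* ≅ (Z/7Z)^* × (Z/289Z)^*. Each prime-power unit group is (Z/7Z)^* ≅ Z/6Z; (Z/289Z)^* ≅ Z/272Z. Hence Gal(Q(zeta_2023)/Q) ≅ Z/6Z × Z/272Z.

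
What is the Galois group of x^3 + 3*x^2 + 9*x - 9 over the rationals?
Gal(K/Q) = S_3 (symmetric group of order 6)

Compute the discriminant of x^3 + (3)*x^2 + (9)*x + (-9): Δ = -7776. Since Δ is not a rational square, the Galois group is not contained in A_3; it must be the full S_3 (irreducibility of the cubic rules out anything smaller).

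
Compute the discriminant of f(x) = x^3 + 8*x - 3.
Δ = -2291

For a depressed cubic x^3 + p x + q the discriminant is Δ = -4 p^3 - 27 q^2 = -4*(8)^3 - 27*(-3)^2 = -2048 - 243 = -2291.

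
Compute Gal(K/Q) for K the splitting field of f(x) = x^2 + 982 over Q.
Gal(K/Q) = Z/2Z (cyclic of order 2)

x^2 + 982 is irreducible over Q since -982 is not a rational square. The splitting field Q(sqrt(-982)) has degree 2 over Q, and its unique nontrivial automorphism is sqrt(-982) ↦ -sqrt(-982). Hence Gal(Q(sqrt(-982))/Q) = Z/2Z.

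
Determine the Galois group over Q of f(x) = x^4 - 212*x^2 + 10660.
Gal(K/Q) = V_4 (Klein four-group, Z/2Z × Z/2Z)

f factors as (x^2 - 130)(x^2 - 82), so the splitting field is K = Q(sqrt(130), sqrt(82)). The elements 130, 82, 10660 are all non-squares in Q, so sqrt(130) and sqrt(82) generate independent quadratic extensions. Thus [K:Q] = 4 and Gal(K/Q) is generated by the two order-2 automorphisms sqrt(130) ↦ -sqrt(130) and sqrt(82) ↦ -sqrt(82), giving V_4.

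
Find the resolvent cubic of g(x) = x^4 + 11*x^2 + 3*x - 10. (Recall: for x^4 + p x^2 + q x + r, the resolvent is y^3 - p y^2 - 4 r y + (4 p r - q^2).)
h(y) = y^3 - 11*y^2 + 40*y - 449

Identify coefficients: p = 11, q = 3, r = -10.
Plug into h(y) = y^3 - p y^2 - 4 r y + (4 p r - q^2):
  h(y) = y^3 - (11) y^2 - 4*(-10) y + (4*(11)*(-10) - (3)^2)
       = y^3 + (-11) y^2 + (40) y + (-449).
Simplifying: h(y) = y^3 - 11*y^2 + 40*y - 449.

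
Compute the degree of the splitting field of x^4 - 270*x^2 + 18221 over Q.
[K:Q] = 4

f factors as (x^2 - 137)(x^2 - 133); the splitting field is K = Q(sqrt(137), sqrt(133)). Since 137, 133, and 18221 are all non-squares in Q, the three subfields Q(sqrt(137)), Q(sqrt(133)), Q(sqrt(18221)) are distinct degree-2 extensions, so [K:Q] = 4 (Klein four Galois group).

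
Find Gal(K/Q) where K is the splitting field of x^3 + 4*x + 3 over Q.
Gal(K/Q) = S_3 (symmetric group of order 6)

Compute the discriminant of x^3 + (0)*x^2 + (4)*x + (3): Δ = -499. Since Δ is not a rational square, the Galois group is not contained in A_3; it must be the full S_3 (irreducibility of the cubic rules out anything smaller).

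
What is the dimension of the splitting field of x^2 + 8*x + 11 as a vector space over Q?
[K:Q] = 2

The discriminant of x^2 + (8)*x + (11) is b^2 - 4c = 64 - (44) = 20. Since 20 is not a perfect square in Q, the polynomial is irreducible over Q. Its two roots generate a degree-2 extension, so [K:Q] = 2.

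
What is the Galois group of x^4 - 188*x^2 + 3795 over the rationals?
Gal(K/Q) = V_4 (Klein four-group, Z/2Z × Z/2Z)

f factors as (x^2 - 23)(x^2 - 165), so the splitting field is K = Q(sqrt(23), sqrt(165)). The elements 23, 165, 3795 are all non-squares in Q, so sqrt(23) and sqrt(165) generate independent quadratic extensions. Thus [K:Q] = 4 and Gal(K/Q) is generated by the two order-2 automorphisms sqrt(23) ↦ -sqrt(23) and sqrt(165) ↦ -sqrt(165), giving V_4.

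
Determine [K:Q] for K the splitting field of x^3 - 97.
[K:Q] = 6

x^3 - 97 has one real root r = 97^(1/3) and two complex roots r*zeta_3, r*zeta_3^2 where zeta_3 = e^(2*pi*i/3). The splitting field is Q(r, zeta_3). [Q(r):Q] = 3 and [Q(zeta_3):Q] = 2 with gcd = 1, so [Q(r, zeta_3):Q] = 3 * 2 = 6.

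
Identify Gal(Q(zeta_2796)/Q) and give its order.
|Gal(Q(zeta_2796)/Q)| = phi(2796) = 928; group ≅ (Z/2796Z)^* ≅ Z/2Z × Z/2Z × Z/232Z

The n-th cyclotomic polynomial Φ_2796(x) is the minimal polynomial of zeta_2796 over Q and has degree phi(2796) = 928. So Q(zeta_2796) is a degree-928 Galois extension with Galois group (Z/2796Z)^*. By CRT, (Z/2796Z)^* ≅ (Z/4Z)^* × (Z/3Z)^* × (Z/233Z)^*. Each prime-power unit group is (Z/4Z)^* ≅ Z/2Z; (Z/3Z)^* ≅ Z/2Z; (Z/233Z)^* ≅ Z/232Z. Hence Gal(Q(zeta_2796)/Q) ≅ Z/2Z × Z/2Z × Z/232Z.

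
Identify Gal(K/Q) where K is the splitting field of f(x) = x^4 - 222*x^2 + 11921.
Gal(K/Q) = V_4 (Klein four-group, Z/2Z × Z/2Z)

f factors as (x^2 - 91)(x^2 - 131), so the splitting field is K = Q(sqrt(91), sqrt(131)). The elements 91, 131, 11921 are all non-squares in Q, so sqrt(91) and sqrt(131) generate independent quadratic extensions. Thus [K:Q] = 4 and Gal(K/Q) is generated by the two order-2 automorphisms sqrt(91) ↦ -sqrt(91) and sqrt(131) ↦ -sqrt(131), giving V_4.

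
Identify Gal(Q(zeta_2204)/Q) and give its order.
|Gal(Q(zeta_2204)/Q)| = phi(2204) = 1008; group ≅ (Z/2204Z)^* ≅ Z/2Z × Z/18Z × Z/28Z

The n-th cyclotomic polynomial Φ_2204(x) is the minimal polynomial of zeta_2204 over Q and has degree phi(2204) = 1008. So Q(zeta_2204) is a degree-1008 Galois extension with Galois group (Z/2204Z)^*. By CRT, (Z/2204Z)^* ≅ (Z/4Z)^* × (Z/19Z)^* × (Z/29Z)^*. Each prime-power unit group is (Z/4Z)^* ≅ Z/2Z; (Z/19Z)^* ≅ Z/18Z; (Z/29Z)^* ≅ Z/28Z. Hence Gal(Q(zeta_2204)/Q) ≅ Z/2Z × Z/18Z × Z/28Z.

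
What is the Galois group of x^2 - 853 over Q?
Gal(K/Q) = Z/2Z (cyclic of order 2)

x^2 - 853 is irreducible over Q since 853 is not a rational square. The splitting field Q(sqrt(853)) has degree 2 over Q, and its unique nontrivial automorphism is sqrt(853) ↦ -sqrt(853). Hence Gal(Q(sqrt(853))/Q) = Z/2Z.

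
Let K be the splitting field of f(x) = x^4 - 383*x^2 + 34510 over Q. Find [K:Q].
[K:Q] = 4

f factors as (x^2 - 238)(x^2 - 145); the splitting field is K = Q(sqrt(238), sqrt(145)). Since 238, 145, and 34510 are all non-squares in Q, the three subfields Q(sqrt(238)), Q(sqrt(145)), Q(sqrt(34510)) are distinct degree-2 extensions, so [K:Q] = 4 (Klein four Galois group).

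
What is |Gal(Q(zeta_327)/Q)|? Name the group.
|Gal(Q(zeta_327)/Q)| = phi(327) = 216; group ≅ (Z/327Z)^* ≅ Z/2Z × Z/108Z

The n-th cyclotomic polynomial Φ_327(x) is the minimal polynomial of zeta_327 over Q and has degree phi(327) = 216. So Q(zeta_327) is a degree-216 Galois extension with Galois group (Z/327Z)^*. By CRT, (Z/327Z)^* ≅ (Z/3Z)^* × (Z/109Z)^*. Each prime-power unit group is (Z/3Z)^* ≅ Z/2Z; (Z/109Z)^* ≅ Z/108Z. Hence Gal(Q(zeta_327)/Q) ≅ Z/2Z × Z/108Z.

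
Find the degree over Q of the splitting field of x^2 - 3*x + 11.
[K:Q] = 2

The discriminant of x^2 + (-3)*x + (11) is b^2 - 4c = 9 - (44) = -35. Since -35 is not a perfect square in Q, the polynomial is irreducible over Q. Its two roots generate a degree-2 extension, so [K:Q] = 2.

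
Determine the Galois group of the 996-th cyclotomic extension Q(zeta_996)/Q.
|Gal(Q(zeta_996)/Q)| = phi(996) = 328; group ≅ (Z/996Z)^* ≅ Z/2Z × Z/2Z × Z/82Z

The n-th cyclotomic polynomial Φ_996(x) is the minimal polynomial of zeta_996 over Q and has degree phi(996) = 328. So Q(zeta_996) is a degree-328 Galois extension with Galois group (Z/996Z)^*. By CRT, (Z/996Z)^* ≅ (Z/4Z)^* × (Z/3Z)^* × (Z/83Z)^*. Each prime-power unit group is (Z/4Z)^* ≅ Z/2Z; (Z/3Z)^* ≅ Z/2Z; (Z/83Z)^* ≅ Z/82Z. Hence Gal(Q(zeta_996)/Q) ≅ Z/2Z × Z/2Z × Z/82Z.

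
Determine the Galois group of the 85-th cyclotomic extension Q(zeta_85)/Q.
|Gal(Q(zeta_85)/Q)| = phi(85) = 64; group ≅ (Z/85Z)^* ≅ Z/4Z × Z/16Z

The n-th cyclotomic polynomial Φ_85(x) is the minimal polynomial of zeta_85 over Q and has degree phi(85) = 64. So Q(zeta_85) is a degree-64 Galois extension with Galois group (Z/85Z)^*. By CRT, (Z/85Z)^* ≅ (Z/5Z)^* × (Z/17Z)^*. Each prime-power unit group is (Z/5Z)^* ≅ Z/4Z; (Z/17Z)^* ≅ Z/16Z. Hence Gal(Q(zeta_85)/Q) ≅ Z/4Z × Z/16Z.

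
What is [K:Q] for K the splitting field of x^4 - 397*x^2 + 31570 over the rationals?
[K:Q] = 4

f factors as (x^2 - 287)(x^2 - 110); the splitting field is K = Q(sqrt(287), sqrt(110)). Since 287, 110, and 31570 are all non-squares in Q, the three subfields Q(sqrt(287)), Q(sqrt(110)), Q(sqrt(31570)) are distinct degree-2 extensions, so [K:Q] = 4 (Klein four Galois group).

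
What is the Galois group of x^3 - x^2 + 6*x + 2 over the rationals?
Gal(K/Q) = S_3 (symmetric group of order 6)

Compute the discriminant of x^3 + (-1)*x^2 + (6)*x + (2): Δ = -1144. Since Δ is not a rational square, the Galois group is not contained in A_3; it must be the full S_3 (irreducibility of the cubic rules out anything smaller).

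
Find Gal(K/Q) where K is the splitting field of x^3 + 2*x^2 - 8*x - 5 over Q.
Gal(K/Q) = S_3 (symmetric group of order 6)

Compute the discriminant of x^3 + (2)*x^2 + (-8)*x + (-5): Δ = 3229. Since Δ is not a rational square, the Galois group is not contained in A_3; it must be the full S_3 (irreducibility of the cubic rules out anything smaller).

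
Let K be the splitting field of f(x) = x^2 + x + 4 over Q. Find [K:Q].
[K:Q] = 2

The discriminant of x^2 + (1)*x + (4) is b^2 - 4c = 1 - (16) = -15. Since -15 is not a perfect square in Q, the polynomial is irreducible over Q. Its two roots generate a degree-2 extension, so [K:Q] = 2.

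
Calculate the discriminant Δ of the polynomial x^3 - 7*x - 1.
Δ = 1345

For a depressed cubic x^3 + p x + q the discriminant is Δ = -4 p^3 - 27 q^2 = -4*(-7)^3 - 27*(-1)^2 = 1372 - 27 = 1345.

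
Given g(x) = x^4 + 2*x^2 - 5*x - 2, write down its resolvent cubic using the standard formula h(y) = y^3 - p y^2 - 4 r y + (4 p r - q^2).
h(y) = y^3 - 2*y^2 + 8*y - 41

Identify coefficients: p = 2, q = -5, r = -2.
Plug into h(y) = y^3 - p y^2 - 4 r y + (4 p r - q^2):
  h(y) = y^3 - (2) y^2 - 4*(-2) y + (4*(2)*(-2) - (-5)^2)
       = y^3 + (-2) y^2 + (8) y + (-41).
Simplifying: h(y) = y^3 - 2*y^2 + 8*y - 41.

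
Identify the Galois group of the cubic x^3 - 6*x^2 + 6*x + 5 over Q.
Gal(K/Q) = S_3 (symmetric group of order 6)

Compute the discriminant of x^3 + (-6)*x^2 + (6)*x + (5): Δ = 837. Since Δ is not a rational square, the Galois group is not contained in A_3; it must be the full S_3 (irreducibility of the cubic rules out anything smaller).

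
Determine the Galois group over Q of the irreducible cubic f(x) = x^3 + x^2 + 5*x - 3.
Gal(K/Q) = S_3 (symmetric group of order 6)

Compute the discriminant of x^3 + (1)*x^2 + (5)*x + (-3): Δ = -976. Since Δ is not a rational square, the Galois group is not contained in A_3; it must be the full S_3 (irreducibility of the cubic rules out anything smaller).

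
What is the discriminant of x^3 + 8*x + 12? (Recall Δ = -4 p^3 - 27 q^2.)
Δ = -5936

For a depressed cubic x^3 + p x + q the discriminant is Δ = -4 p^3 - 27 q^2 = -4*(8)^3 - 27*(12)^2 = -2048 - 3888 = -5936.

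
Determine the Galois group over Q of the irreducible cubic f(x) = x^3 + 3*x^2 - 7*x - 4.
Gal(K/Q) = S_3 (symmetric group of order 6)

Compute the discriminant of x^3 + (3)*x^2 + (-7)*x + (-4): Δ = 3325. Since Δ is not a rational square, the Galois group is not contained in A_3; it must be the full S_3 (irreducibility of the cubic rules out anything smaller).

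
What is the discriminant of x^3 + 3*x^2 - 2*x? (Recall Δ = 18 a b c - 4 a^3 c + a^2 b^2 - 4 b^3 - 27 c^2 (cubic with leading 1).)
Δ = 68

For x^3 + a x^2 + b x + c the discriminant is Δ = 18 a b c - 4 a^3 c + a^2 b^2 - 4 b^3 - 27 c^2.
Plug a = 3, b = -2, c = 0:
  18*(3)*(-2)*(0) - 4*(3)^3*(0) + (3)^2*(-2)^2 - 4*(-2)^3 - 27*(0)^2
  = 0 + (0) + 36 + (32) + (0)
  = 68.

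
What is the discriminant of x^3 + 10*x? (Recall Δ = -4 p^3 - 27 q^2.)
Δ = -4000

For a depressed cubic x^3 + p x + q the discriminant is Δ = -4 p^3 - 27 q^2 = -4*(10)^3 - 27*(0)^2 = -4000 - 0 = -4000.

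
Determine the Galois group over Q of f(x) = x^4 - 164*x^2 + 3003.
Gal(K/Q) = V_4 (Klein four-group, Z/2Z × Z/2Z)

f factors as (x^2 - 21)(x^2 - 143), so the splitting field is K = Q(sqrt(21), sqrt(143)). The elements 21, 143, 3003 are all non-squares in Q, so sqrt(21) and sqrt(143) generate independent quadratic extensions. Thus [K:Q] = 4 and Gal(K/Q) is generated by the two order-2 automorphisms sqrt(21) ↦ -sqrt(21) and sqrt(143) ↦ -sqrt(143), giving V_4.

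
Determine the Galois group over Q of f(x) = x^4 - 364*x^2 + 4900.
Gal(K/Q) = Z/2Z (cyclic of order 2)

f factors as (x^2 - 14)(x^2 - 350), so the splitting field is K = Q(sqrt(14), sqrt(350)). The squarefree part of 14 is 14 and the squarefree part of 350 is also 14, so sqrt(14) and sqrt(350) are both rational multiples of sqrt(14). Hence Q(sqrt(14)) = Q(sqrt(350)) = Q(sqrt(14)), and the splitting field collapses to a single degree-2 extension with Galois group Z/2Z.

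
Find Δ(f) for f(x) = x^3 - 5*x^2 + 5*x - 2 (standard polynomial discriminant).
Δ = -83

For x^3 + a x^2 + b x + c the discriminant is Δ = 18 a b c - 4 a^3 c + a^2 b^2 - 4 b^3 - 27 c^2.
Plug a = -5, b = 5, c = -2:
  18*(-5)*(5)*(-2) - 4*(-5)^3*(-2) + (-5)^2*(5)^2 - 4*(5)^3 - 27*(-2)^2
  = 900 + (-1000) + 625 + (-500) + (-108)
  = -83.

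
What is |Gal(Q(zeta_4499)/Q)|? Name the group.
|Gal(Q(zeta_4499)/Q)| = phi(4499) = 4080; group ≅ (Z/4499Z)^* ≅ Z/10Z × Z/408Z

The n-th cyclotomic polynomial Φ_4499(x) is the minimal polynomial of zeta_4499 over Q and has degree phi(4499) = 4080. So Q(zeta_4499) is a degree-4080 Galois extension with Galois group (Z/4499Z)^*. By CRT, (Z/4499Z)^* ≅ (Z/11Z)^* × (Z/409Z)^*. Each prime-power unit group is (Z/11Z)^* ≅ Z/10Z; (Z/409Z)^* ≅ Z/408Z. Hence Gal(Q(zeta_4499)/Q) ≅ Z/10Z × Z/408Z.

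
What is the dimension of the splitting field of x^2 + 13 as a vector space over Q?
[K:Q] = 2

The discriminant of x^2 + (0)*x + (13) is b^2 - 4c = 0 - (52) = -52. Since -52 is not a perfect square in Q, the polynomial is irreducible over Q. Its two roots generate a degree-2 extension, so [K:Q] = 2.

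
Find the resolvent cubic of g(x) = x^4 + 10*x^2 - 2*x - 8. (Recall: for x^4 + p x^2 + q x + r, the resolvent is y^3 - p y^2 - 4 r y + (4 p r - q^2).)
h(y) = y^3 - 10*y^2 + 32*y - 324

Identify coefficients: p = 10, q = -2, r = -8.
Plug into h(y) = y^3 - p y^2 - 4 r y + (4 p r - q^2):
  h(y) = y^3 - (10) y^2 - 4*(-8) y + (4*(10)*(-8) - (-2)^2)
       = y^3 + (-10) y^2 + (32) y + (-324).
Simplifying: h(y) = y^3 - 10*y^2 + 32*y - 324.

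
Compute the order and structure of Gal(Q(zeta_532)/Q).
|Gal(Q(zeta_532)/Q)| = phi(532) = 216; group ≅ (Z/532Z)^* ≅ Z/2Z × Z/6Z × Z/18Z

The n-th cyclotomic polynomial Φ_532(x) is the minimal polynomial of zeta_532 over Q and has degree phi(532) = 216. So Q(zeta_532) is a degree-216 Galois extension with Galois group (Z/532Z)^*. By CRT, (Z/532Z)^* ≅ (Z/4Z)^* × (Z/7Z)^* × (Z/19Z)^*. Each prime-power unit group is (Z/4Z)^* ≅ Z/2Z; (Z/7Z)^* ≅ Z/6Z; (Z/19Z)^* ≅ Z/18Z. Hence Gal(Q(zeta_532)/Q) ≅ Z/2Z × Z/6Z × Z/18Z.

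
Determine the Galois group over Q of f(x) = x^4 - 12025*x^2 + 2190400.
Gal(K/Q) = Z/2Z (cyclic of order 2)

f factors as (x^2 - 11840)(x^2 - 185), so the splitting field is K = Q(sqrt(11840), sqrt(185)). The squarefree part of 11840 is 185 and the squarefree part of 185 is also 185, so sqrt(11840) and sqrt(185) are both rational multiples of sqrt(185). Hence Q(sqrt(11840)) = Q(sqrt(185)) = Q(sqrt(185)), and the splitting field collapses to a single degree-2 extension with Galois group Z/2Z.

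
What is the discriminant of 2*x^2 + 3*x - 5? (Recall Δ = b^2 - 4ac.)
Δ = 49

For a quadratic a x^2 + b x + c the discriminant is Δ = b^2 - 4ac = (3)^2 - 4*(2)*(-5) = 9 - (-40) = 49.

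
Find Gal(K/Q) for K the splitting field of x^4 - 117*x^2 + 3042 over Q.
Gal(K/Q) = V_4 (Klein four-group, Z/2Z × Z/2Z)

f factors as (x^2 - 39)(x^2 - 78), so the splitting field is K = Q(sqrt(39), sqrt(78)). The elements 39, 78, 3042 are all non-squares in Q, so sqrt(39) and sqrt(78) generate independent quadratic extensions. Thus [K:Q] = 4 and Gal(K/Q) is generated by the two order-2 automorphisms sqrt(39) ↦ -sqrt(39) and sqrt(78) ↦ -sqrt(78), giving V_4.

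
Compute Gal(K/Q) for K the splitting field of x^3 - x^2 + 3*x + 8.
Gal(K/Q) = S_3 (symmetric group of order 6)

Compute the discriminant of x^3 + (-1)*x^2 + (3)*x + (8): Δ = -2227. Since Δ is not a rational square, the Galois group is not contained in A_3; it must be the full S_3 (irreducibility of the cubic rules out anything smaller).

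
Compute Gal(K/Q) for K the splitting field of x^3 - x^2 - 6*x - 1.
Gal(K/Q) = S_3 (symmetric group of order 6)

Compute the discriminant of x^3 + (-1)*x^2 + (-6)*x + (-1): Δ = 761. Since Δ is not a rational square, the Galois group is not contained in A_3; it must be the full S_3 (irreducibility of the cubic rules out anything smaller).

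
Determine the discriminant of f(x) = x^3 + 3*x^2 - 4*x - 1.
Δ = 697

For x^3 + a x^2 + b x + c the discriminant is Δ = 18 a b c - 4 a^3 c + a^2 b^2 - 4 b^3 - 27 c^2.
Plug a = 3, b = -4, c = -1:
  18*(3)*(-4)*(-1) - 4*(3)^3*(-1) + (3)^2*(-4)^2 - 4*(-4)^3 - 27*(-1)^2
  = 216 + (108) + 144 + (256) + (-27)
  = 697.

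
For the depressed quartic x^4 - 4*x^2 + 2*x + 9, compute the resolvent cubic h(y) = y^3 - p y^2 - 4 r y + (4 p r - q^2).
h(y) = y^3 + 4*y^2 - 36*y - 148

Identify coefficients: p = -4, q = 2, r = 9.
Plug into h(y) = y^3 - p y^2 - 4 r y + (4 p r - q^2):
  h(y) = y^3 - (-4) y^2 - 4*(9) y + (4*(-4)*(9) - (2)^2)
       = y^3 + (4) y^2 + (-36) y + (-148).
Simplifying: h(y) = y^3 + 4*y^2 - 36*y - 148.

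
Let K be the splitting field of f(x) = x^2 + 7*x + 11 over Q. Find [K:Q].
[K:Q] = 2

The discriminant of x^2 + (7)*x + (11) is b^2 - 4c = 49 - (44) = 5. Since 5 is not a perfect square in Q, the polynomial is irreducible over Q. Its two roots generate a degree-2 extension, so [K:Q] = 2.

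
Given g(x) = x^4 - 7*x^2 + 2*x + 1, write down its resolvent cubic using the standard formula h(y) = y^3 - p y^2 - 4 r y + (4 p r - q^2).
h(y) = y^3 + 7*y^2 - 4*y - 32

Identify coefficients: p = -7, q = 2, r = 1.
Plug into h(y) = y^3 - p y^2 - 4 r y + (4 p r - q^2):
  h(y) = y^3 - (-7) y^2 - 4*(1) y + (4*(-7)*(1) - (2)^2)
       = y^3 + (7) y^2 + (-4) y + (-32).
Simplifying: h(y) = y^3 + 7*y^2 - 4*y - 32.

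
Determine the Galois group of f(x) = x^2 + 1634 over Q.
Gal(K/Q) = Z/2Z (cyclic of order 2)

x^2 + 1634 is irreducible over Q since -1634 is not a rational square. The splitting field Q(sqrt(-1634)) has degree 2 over Q, and its unique nontrivial automorphism is sqrt(-1634) ↦ -sqrt(-1634). Hence Gal(Q(sqrt(-1634))/Q) = Z/2Z.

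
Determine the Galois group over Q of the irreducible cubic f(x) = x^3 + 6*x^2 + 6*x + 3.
Gal(K/Q) = S_3 (symmetric group of order 6)

Compute the discriminant of x^3 + (6)*x^2 + (6)*x + (3): Δ = -459. Since Δ is not a rational square, the Galois group is not contained in A_3; it must be the full S_3 (irreducibility of the cubic rules out anything smaller).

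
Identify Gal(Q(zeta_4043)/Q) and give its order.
|Gal(Q(zeta_4043)/Q)| = phi(4043) = 3720; group ≅ (Z/4043Z)^* ≅ Z/12Z × Z/310Z

The n-th cyclotomic polynomial Φ_4043(x) is the minimal polynomial of zeta_4043 over Q and has degree phi(4043) = 3720. So Q(zeta_4043) is a degree-3720 Galois extension with Galois group (Z/4043Z)^*. By CRT, (Z/4043Z)^* ≅ (Z/13Z)^* × (Z/311Z)^*. Each prime-power unit group is (Z/13Z)^* ≅ Z/12Z; (Z/311Z)^* ≅ Z/310Z. Hence Gal(Q(zeta_4043)/Q) ≅ Z/12Z × Z/310Z.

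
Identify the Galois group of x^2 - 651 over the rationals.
Gal(K/Q) = Z/2Z (cyclic of order 2)

x^2 - 651 is irreducible over Q since 651 is not a rational square. The splitting field Q(sqrt(651)) has degree 2 over Q, and its unique nontrivial automorphism is sqrt(651) ↦ -sqrt(651). Hence Gal(Q(sqrt(651))/Q) = Z/2Z.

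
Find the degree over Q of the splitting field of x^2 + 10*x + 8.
[K:Q] = 2

The discriminant of x^2 + (10)*x + (8) is b^2 - 4c = 100 - (32) = 68. Since 68 is not a perfect square in Q, the polynomial is irreducible over Q. Its two roots generate a degree-2 extension, so [K:Q] = 2.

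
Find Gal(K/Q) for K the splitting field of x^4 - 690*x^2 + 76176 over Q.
Gal(K/Q) = Z/2Z (cyclic of order 2)

f factors as (x^2 - 552)(x^2 - 138), so the splitting field is K = Q(sqrt(552), sqrt(138)). The squarefree part of 552 is 138 and the squarefree part of 138 is also 138, so sqrt(552) and sqrt(138) are both rational multiples of sqrt(138). Hence Q(sqrt(552)) = Q(sqrt(138)) = Q(sqrt(138)), and the splitting field collapses to a single degree-2 extension with Galois group Z/2Z.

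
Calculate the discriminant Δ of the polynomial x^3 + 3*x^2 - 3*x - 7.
Δ = 756

For x^3 + a x^2 + b x + c the discriminant is Δ = 18 a b c - 4 a^3 c + a^2 b^2 - 4 b^3 - 27 c^2.
Plug a = 3, b = -3, c = -7:
  18*(3)*(-3)*(-7) - 4*(3)^3*(-7) + (3)^2*(-3)^2 - 4*(-3)^3 - 27*(-7)^2
  = 1134 + (756) + 81 + (108) + (-1323)
  = 756.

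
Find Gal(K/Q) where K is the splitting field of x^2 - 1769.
Gal(K/Q) = Z/2Z (cyclic of order 2)

x^2 - 1769 is irreducible over Q since 1769 is not a rational square. The splitting field Q(sqrt(1769)) has degree 2 over Q, and its unique nontrivial automorphism is sqrt(1769) ↦ -sqrt(1769). Hence Gal(Q(sqrt(1769))/Q) = Z/2Z.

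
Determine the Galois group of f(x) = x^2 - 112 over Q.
Gal(K/Q) = Z/2Z (cyclic of order 2)

x^2 - 112 is irreducible over Q since 112 is not a rational square. The splitting field Q(sqrt(112)) has degree 2 over Q, and its unique nontrivial automorphism is sqrt(112) ↦ -sqrt(112). Hence Gal(Q(sqrt(112))/Q) = Z/2Z.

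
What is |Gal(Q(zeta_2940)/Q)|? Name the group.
|Gal(Q(zeta_2940)/Q)| = phi(2940) = 672; group ≅ (Z/2940Z)^* ≅ Z/2Z × Z/2Z × Z/4Z × Z/42Z

The n-th cyclotomic polynomial Φ_2940(x) is the minimal polynomial of zeta_2940 over Q and has degree phi(2940) = 672. So Q(zeta_2940) is a degree-672 Galois extension with Galois group (Z/2940Z)^*. By CRT, (Z/2940Z)^* ≅ (Z/4Z)^* × (Z/3Z)^* × (Z/5Z)^* × (Z/49Z)^*. Each prime-power unit group is (Z/4Z)^* ≅ Z/2Z; (Z/3Z)^* ≅ Z/2Z; (Z/5Z)^* ≅ Z/4Z; (Z/49Z)^* ≅ Z/42Z. Hence Gal(Q(zeta_2940)/Q) ≅ Z/2Z × Z/2Z × Z/4Z × Z/42Z.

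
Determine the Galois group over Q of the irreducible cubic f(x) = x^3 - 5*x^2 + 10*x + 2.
Gal(K/Q) = S_3 (symmetric group of order 6)

Compute the discriminant of x^3 + (-5)*x^2 + (10)*x + (2): Δ = -2408. Since Δ is not a rational square, the Galois group is not contained in A_3; it must be the full S_3 (irreducibility of the cubic rules out anything smaller).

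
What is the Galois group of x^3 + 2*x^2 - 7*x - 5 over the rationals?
Gal(K/Q) = S_3 (symmetric group of order 6)

Compute the discriminant of x^3 + (2)*x^2 + (-7)*x + (-5): Δ = 2313. Since Δ is not a rational square, the Galois group is not contained in A_3; it must be the full S_3 (irreducibility of the cubic rules out anything smaller).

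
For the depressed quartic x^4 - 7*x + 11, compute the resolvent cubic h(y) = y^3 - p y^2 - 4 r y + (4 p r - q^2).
h(y) = y^3 - 44*y - 49

Identify coefficients: p = 0, q = -7, r = 11.
Plug into h(y) = y^3 - p y^2 - 4 r y + (4 p r - q^2):
  h(y) = y^3 - (0) y^2 - 4*(11) y + (4*(0)*(11) - (-7)^2)
       = y^3 + (0) y^2 + (-44) y + (-49).
Simplifying: h(y) = y^3 - 44*y - 49.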